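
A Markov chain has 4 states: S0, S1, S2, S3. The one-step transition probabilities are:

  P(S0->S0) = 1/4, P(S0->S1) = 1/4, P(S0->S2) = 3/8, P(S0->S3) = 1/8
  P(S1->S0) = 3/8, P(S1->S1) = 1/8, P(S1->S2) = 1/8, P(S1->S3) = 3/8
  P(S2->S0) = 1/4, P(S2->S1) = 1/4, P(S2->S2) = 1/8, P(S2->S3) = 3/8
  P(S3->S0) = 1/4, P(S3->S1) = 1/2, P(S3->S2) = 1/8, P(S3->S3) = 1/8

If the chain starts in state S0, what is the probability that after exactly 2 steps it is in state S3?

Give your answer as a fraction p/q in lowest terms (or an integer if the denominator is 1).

Answer: 9/32

Derivation:
Computing P^2 by repeated multiplication:
P^1 =
  S0: [1/4, 1/4, 3/8, 1/8]
  S1: [3/8, 1/8, 1/8, 3/8]
  S2: [1/4, 1/4, 1/8, 3/8]
  S3: [1/4, 1/2, 1/8, 1/8]
P^2 =
  S0: [9/32, 1/4, 3/16, 9/32]
  S1: [17/64, 21/64, 7/32, 3/16]
  S2: [9/32, 5/16, 3/16, 7/32]
  S3: [5/16, 7/32, 3/16, 9/32]

(P^2)[S0 -> S3] = 9/32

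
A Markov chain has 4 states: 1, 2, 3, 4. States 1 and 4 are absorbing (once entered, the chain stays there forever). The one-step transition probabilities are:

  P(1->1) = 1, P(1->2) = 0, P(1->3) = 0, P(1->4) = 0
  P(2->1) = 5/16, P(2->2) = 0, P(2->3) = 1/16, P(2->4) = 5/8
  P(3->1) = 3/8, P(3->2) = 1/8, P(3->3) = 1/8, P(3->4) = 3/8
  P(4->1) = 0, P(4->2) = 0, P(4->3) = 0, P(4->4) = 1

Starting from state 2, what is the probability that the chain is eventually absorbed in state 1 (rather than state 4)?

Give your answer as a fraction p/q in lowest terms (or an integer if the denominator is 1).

Answer: 38/111

Derivation:
Let a_i = P(absorbed in 1 | start in state i).
Boundary conditions: a_1 = 1, a_4 = 0.
For each transient state i, a_i = sum_j P(i->j) * a_j:
  a_2 = 5/16*a_1 + 0*a_2 + 1/16*a_3 + 5/8*a_4
  a_3 = 3/8*a_1 + 1/8*a_2 + 1/8*a_3 + 3/8*a_4

Substituting a_1 = 1 and a_4 = 0, rearrange to (I - Q) a = r where r[i] = P(i -> 1):
  [1, -1/16] . (a_2, a_3) = 5/16
  [-1/8, 7/8] . (a_2, a_3) = 3/8

Solving yields:
  a_2 = 38/111
  a_3 = 53/111

Starting state is 2, so the absorption probability is a_2 = 38/111.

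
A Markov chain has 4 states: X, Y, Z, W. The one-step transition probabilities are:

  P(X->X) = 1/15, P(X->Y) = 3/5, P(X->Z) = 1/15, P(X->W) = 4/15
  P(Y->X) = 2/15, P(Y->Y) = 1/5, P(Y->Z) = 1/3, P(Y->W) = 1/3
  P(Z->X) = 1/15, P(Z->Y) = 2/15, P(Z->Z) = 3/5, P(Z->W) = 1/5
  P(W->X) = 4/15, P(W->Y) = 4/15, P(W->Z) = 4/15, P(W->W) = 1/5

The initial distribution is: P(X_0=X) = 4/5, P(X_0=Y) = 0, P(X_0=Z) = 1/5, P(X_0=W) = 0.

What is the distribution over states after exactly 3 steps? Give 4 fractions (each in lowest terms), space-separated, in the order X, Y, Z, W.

Propagating the distribution step by step (d_{t+1} = d_t * P):
d_0 = (X=4/5, Y=0, Z=1/5, W=0)
  d_1[X] = 4/5*1/15 + 0*2/15 + 1/5*1/15 + 0*4/15 = 1/15
  d_1[Y] = 4/5*3/5 + 0*1/5 + 1/5*2/15 + 0*4/15 = 38/75
  d_1[Z] = 4/5*1/15 + 0*1/3 + 1/5*3/5 + 0*4/15 = 13/75
  d_1[W] = 4/5*4/15 + 0*1/3 + 1/5*1/5 + 0*1/5 = 19/75
d_1 = (X=1/15, Y=38/75, Z=13/75, W=19/75)
  d_2[X] = 1/15*1/15 + 38/75*2/15 + 13/75*1/15 + 19/75*4/15 = 34/225
  d_2[Y] = 1/15*3/5 + 38/75*1/5 + 13/75*2/15 + 19/75*4/15 = 29/125
  d_2[Z] = 1/15*1/15 + 38/75*1/3 + 13/75*3/5 + 19/75*4/15 = 388/1125
  d_2[W] = 1/15*4/15 + 38/75*1/3 + 13/75*1/5 + 19/75*1/5 = 34/125
d_2 = (X=34/225, Y=29/125, Z=388/1125, W=34/125)
  d_3[X] = 34/225*1/15 + 29/125*2/15 + 388/1125*1/15 + 34/125*4/15 = 256/1875
  d_3[Y] = 34/225*3/5 + 29/125*1/5 + 388/1125*2/15 + 34/125*4/15 = 4313/16875
  d_3[Z] = 34/225*1/15 + 29/125*1/3 + 388/1125*3/5 + 34/125*4/15 = 6191/16875
  d_3[W] = 34/225*4/15 + 29/125*1/3 + 388/1125*1/5 + 34/125*1/5 = 4067/16875
d_3 = (X=256/1875, Y=4313/16875, Z=6191/16875, W=4067/16875)

Answer: 256/1875 4313/16875 6191/16875 4067/16875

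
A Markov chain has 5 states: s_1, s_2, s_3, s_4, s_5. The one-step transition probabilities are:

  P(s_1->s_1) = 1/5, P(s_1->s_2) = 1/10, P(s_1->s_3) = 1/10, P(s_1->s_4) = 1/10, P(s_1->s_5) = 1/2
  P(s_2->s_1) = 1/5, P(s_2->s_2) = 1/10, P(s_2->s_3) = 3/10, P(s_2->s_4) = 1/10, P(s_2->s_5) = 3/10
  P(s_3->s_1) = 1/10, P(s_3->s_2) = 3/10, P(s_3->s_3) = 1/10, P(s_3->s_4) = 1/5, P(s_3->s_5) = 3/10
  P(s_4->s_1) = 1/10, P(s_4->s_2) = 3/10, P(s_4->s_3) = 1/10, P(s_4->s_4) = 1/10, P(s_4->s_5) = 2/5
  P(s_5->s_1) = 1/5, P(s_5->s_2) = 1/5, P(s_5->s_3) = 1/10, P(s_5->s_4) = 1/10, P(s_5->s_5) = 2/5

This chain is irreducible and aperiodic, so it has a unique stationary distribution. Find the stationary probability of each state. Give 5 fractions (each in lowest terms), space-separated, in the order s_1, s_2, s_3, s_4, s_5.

Answer: 57/326 677/3586 247/1793 204/1793 690/1793

Derivation:
The stationary distribution satisfies pi = pi * P, i.e.:
  pi_s_1 = 1/5*pi_s_1 + 1/5*pi_s_2 + 1/10*pi_s_3 + 1/10*pi_s_4 + 1/5*pi_s_5
  pi_s_2 = 1/10*pi_s_1 + 1/10*pi_s_2 + 3/10*pi_s_3 + 3/10*pi_s_4 + 1/5*pi_s_5
  pi_s_3 = 1/10*pi_s_1 + 3/10*pi_s_2 + 1/10*pi_s_3 + 1/10*pi_s_4 + 1/10*pi_s_5
  pi_s_4 = 1/10*pi_s_1 + 1/10*pi_s_2 + 1/5*pi_s_3 + 1/10*pi_s_4 + 1/10*pi_s_5
  pi_s_5 = 1/2*pi_s_1 + 3/10*pi_s_2 + 3/10*pi_s_3 + 2/5*pi_s_4 + 2/5*pi_s_5
with normalization: pi_s_1 + pi_s_2 + pi_s_3 + pi_s_4 + pi_s_5 = 1.

Using the first 4 balance equations plus normalization, the linear system A*pi = b is:
  [-4/5, 1/5, 1/10, 1/10, 1/5] . pi = 0
  [1/10, -9/10, 3/10, 3/10, 1/5] . pi = 0
  [1/10, 3/10, -9/10, 1/10, 1/10] . pi = 0
  [1/10, 1/10, 1/5, -9/10, 1/10] . pi = 0
  [1, 1, 1, 1, 1] . pi = 1

Solving yields:
  pi_s_1 = 57/326
  pi_s_2 = 677/3586
  pi_s_3 = 247/1793
  pi_s_4 = 204/1793
  pi_s_5 = 690/1793

Verification (pi * P):
  57/326*1/5 + 677/3586*1/5 + 247/1793*1/10 + 204/1793*1/10 + 690/1793*1/5 = 57/326 = pi_s_1  (ok)
  57/326*1/10 + 677/3586*1/10 + 247/1793*3/10 + 204/1793*3/10 + 690/1793*1/5 = 677/3586 = pi_s_2  (ok)
  57/326*1/10 + 677/3586*3/10 + 247/1793*1/10 + 204/1793*1/10 + 690/1793*1/10 = 247/1793 = pi_s_3  (ok)
  57/326*1/10 + 677/3586*1/10 + 247/1793*1/5 + 204/1793*1/10 + 690/1793*1/10 = 204/1793 = pi_s_4  (ok)
  57/326*1/2 + 677/3586*3/10 + 247/1793*3/10 + 204/1793*2/5 + 690/1793*2/5 = 690/1793 = pi_s_5  (ok)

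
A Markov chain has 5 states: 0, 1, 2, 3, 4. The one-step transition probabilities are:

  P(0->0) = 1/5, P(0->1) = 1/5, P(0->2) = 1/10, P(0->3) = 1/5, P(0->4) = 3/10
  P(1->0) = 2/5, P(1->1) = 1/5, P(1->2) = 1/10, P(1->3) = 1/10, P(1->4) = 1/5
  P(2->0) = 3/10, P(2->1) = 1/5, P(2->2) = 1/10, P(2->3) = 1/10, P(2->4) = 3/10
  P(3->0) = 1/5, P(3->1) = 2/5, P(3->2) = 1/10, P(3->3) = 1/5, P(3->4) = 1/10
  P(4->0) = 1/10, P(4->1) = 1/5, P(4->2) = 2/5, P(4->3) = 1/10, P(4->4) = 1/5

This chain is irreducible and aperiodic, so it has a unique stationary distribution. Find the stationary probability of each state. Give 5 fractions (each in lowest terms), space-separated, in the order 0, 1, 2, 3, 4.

The stationary distribution satisfies pi = pi * P, i.e.:
  pi_0 = 1/5*pi_0 + 2/5*pi_1 + 3/10*pi_2 + 1/5*pi_3 + 1/10*pi_4
  pi_1 = 1/5*pi_0 + 1/5*pi_1 + 1/5*pi_2 + 2/5*pi_3 + 1/5*pi_4
  pi_2 = 1/10*pi_0 + 1/10*pi_1 + 1/10*pi_2 + 1/10*pi_3 + 2/5*pi_4
  pi_3 = 1/5*pi_0 + 1/10*pi_1 + 1/10*pi_2 + 1/5*pi_3 + 1/10*pi_4
  pi_4 = 3/10*pi_0 + 1/5*pi_1 + 3/10*pi_2 + 1/10*pi_3 + 1/5*pi_4
with normalization: pi_0 + pi_1 + pi_2 + pi_3 + pi_4 = 1.

Using the first 4 balance equations plus normalization, the linear system A*pi = b is:
  [-4/5, 2/5, 3/10, 1/5, 1/10] . pi = 0
  [1/5, -4/5, 1/5, 2/5, 1/5] . pi = 0
  [1/10, 1/10, -9/10, 1/10, 2/5] . pi = 0
  [1/5, 1/10, 1/10, -4/5, 1/10] . pi = 0
  [1, 1, 1, 1, 1] . pi = 1

Solving yields:
  pi_0 = 1310/5467
  pi_1 = 1244/5467
  pi_2 = 919/5467
  pi_3 = 753/5467
  pi_4 = 1241/5467

Verification (pi * P):
  1310/5467*1/5 + 1244/5467*2/5 + 919/5467*3/10 + 753/5467*1/5 + 1241/5467*1/10 = 1310/5467 = pi_0  (ok)
  1310/5467*1/5 + 1244/5467*1/5 + 919/5467*1/5 + 753/5467*2/5 + 1241/5467*1/5 = 1244/5467 = pi_1  (ok)
  1310/5467*1/10 + 1244/5467*1/10 + 919/5467*1/10 + 753/5467*1/10 + 1241/5467*2/5 = 919/5467 = pi_2  (ok)
  1310/5467*1/5 + 1244/5467*1/10 + 919/5467*1/10 + 753/5467*1/5 + 1241/5467*1/10 = 753/5467 = pi_3  (ok)
  1310/5467*3/10 + 1244/5467*1/5 + 919/5467*3/10 + 753/5467*1/10 + 1241/5467*1/5 = 1241/5467 = pi_4  (ok)

Answer: 1310/5467 1244/5467 919/5467 753/5467 1241/5467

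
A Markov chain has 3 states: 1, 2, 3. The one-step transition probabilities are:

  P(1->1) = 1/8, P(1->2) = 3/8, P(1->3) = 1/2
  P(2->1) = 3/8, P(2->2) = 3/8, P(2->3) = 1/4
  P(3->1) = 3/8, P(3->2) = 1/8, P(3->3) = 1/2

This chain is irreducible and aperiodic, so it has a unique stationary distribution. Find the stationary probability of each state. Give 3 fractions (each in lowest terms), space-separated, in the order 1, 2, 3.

The stationary distribution satisfies pi = pi * P, i.e.:
  pi_1 = 1/8*pi_1 + 3/8*pi_2 + 3/8*pi_3
  pi_2 = 3/8*pi_1 + 3/8*pi_2 + 1/8*pi_3
  pi_3 = 1/2*pi_1 + 1/4*pi_2 + 1/2*pi_3
with normalization: pi_1 + pi_2 + pi_3 = 1.

Using the first 2 balance equations plus normalization, the linear system A*pi = b is:
  [-7/8, 3/8, 3/8] . pi = 0
  [3/8, -5/8, 1/8] . pi = 0
  [1, 1, 1] . pi = 1

Solving yields:
  pi_1 = 3/10
  pi_2 = 4/15
  pi_3 = 13/30

Verification (pi * P):
  3/10*1/8 + 4/15*3/8 + 13/30*3/8 = 3/10 = pi_1  (ok)
  3/10*3/8 + 4/15*3/8 + 13/30*1/8 = 4/15 = pi_2  (ok)
  3/10*1/2 + 4/15*1/4 + 13/30*1/2 = 13/30 = pi_3  (ok)

Answer: 3/10 4/15 13/30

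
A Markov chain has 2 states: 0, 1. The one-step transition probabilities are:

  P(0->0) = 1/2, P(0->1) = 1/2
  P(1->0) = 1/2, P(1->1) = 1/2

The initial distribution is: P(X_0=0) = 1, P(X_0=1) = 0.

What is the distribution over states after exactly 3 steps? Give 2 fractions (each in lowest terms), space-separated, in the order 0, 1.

Propagating the distribution step by step (d_{t+1} = d_t * P):
d_0 = (0=1, 1=0)
  d_1[0] = 1*1/2 + 0*1/2 = 1/2
  d_1[1] = 1*1/2 + 0*1/2 = 1/2
d_1 = (0=1/2, 1=1/2)
  d_2[0] = 1/2*1/2 + 1/2*1/2 = 1/2
  d_2[1] = 1/2*1/2 + 1/2*1/2 = 1/2
d_2 = (0=1/2, 1=1/2)
  d_3[0] = 1/2*1/2 + 1/2*1/2 = 1/2
  d_3[1] = 1/2*1/2 + 1/2*1/2 = 1/2
d_3 = (0=1/2, 1=1/2)

Answer: 1/2 1/2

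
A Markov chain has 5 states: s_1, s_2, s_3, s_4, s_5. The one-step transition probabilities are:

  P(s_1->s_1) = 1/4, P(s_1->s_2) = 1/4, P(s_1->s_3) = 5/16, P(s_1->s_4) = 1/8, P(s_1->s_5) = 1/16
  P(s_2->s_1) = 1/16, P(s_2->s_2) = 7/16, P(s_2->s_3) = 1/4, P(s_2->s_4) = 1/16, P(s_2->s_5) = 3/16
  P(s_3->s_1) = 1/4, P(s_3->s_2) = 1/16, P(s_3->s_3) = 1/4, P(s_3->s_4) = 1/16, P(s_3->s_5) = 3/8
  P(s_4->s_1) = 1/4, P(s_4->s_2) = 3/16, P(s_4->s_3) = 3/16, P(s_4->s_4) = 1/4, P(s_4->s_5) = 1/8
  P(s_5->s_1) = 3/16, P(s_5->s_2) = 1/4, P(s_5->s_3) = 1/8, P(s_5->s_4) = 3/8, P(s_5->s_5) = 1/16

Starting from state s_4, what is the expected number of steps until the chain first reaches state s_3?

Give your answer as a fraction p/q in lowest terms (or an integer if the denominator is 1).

Let h_i = expected steps to first reach s_3 from state i.
Boundary: h_s_3 = 0.
First-step equations for the other states:
  h_s_1 = 1 + 1/4*h_s_1 + 1/4*h_s_2 + 5/16*h_s_3 + 1/8*h_s_4 + 1/16*h_s_5
  h_s_2 = 1 + 1/16*h_s_1 + 7/16*h_s_2 + 1/4*h_s_3 + 1/16*h_s_4 + 3/16*h_s_5
  h_s_4 = 1 + 1/4*h_s_1 + 3/16*h_s_2 + 3/16*h_s_3 + 1/4*h_s_4 + 1/8*h_s_5
  h_s_5 = 1 + 3/16*h_s_1 + 1/4*h_s_2 + 1/8*h_s_3 + 3/8*h_s_4 + 1/16*h_s_5

Substituting h_s_3 = 0 and rearranging gives the linear system (I - Q) h = 1:
  [3/4, -1/4, -1/8, -1/16] . (h_s_1, h_s_2, h_s_4, h_s_5) = 1
  [-1/16, 9/16, -1/16, -3/16] . (h_s_1, h_s_2, h_s_4, h_s_5) = 1
  [-1/4, -3/16, 3/4, -1/8] . (h_s_1, h_s_2, h_s_4, h_s_5) = 1
  [-3/16, -1/4, -3/8, 15/16] . (h_s_1, h_s_2, h_s_4, h_s_5) = 1

Solving yields:
  h_s_1 = 45632/11611
  h_s_2 = 50192/11611
  h_s_4 = 52560/11611
  h_s_5 = 55920/11611

Starting state is s_4, so the expected hitting time is h_s_4 = 52560/11611.

Answer: 52560/11611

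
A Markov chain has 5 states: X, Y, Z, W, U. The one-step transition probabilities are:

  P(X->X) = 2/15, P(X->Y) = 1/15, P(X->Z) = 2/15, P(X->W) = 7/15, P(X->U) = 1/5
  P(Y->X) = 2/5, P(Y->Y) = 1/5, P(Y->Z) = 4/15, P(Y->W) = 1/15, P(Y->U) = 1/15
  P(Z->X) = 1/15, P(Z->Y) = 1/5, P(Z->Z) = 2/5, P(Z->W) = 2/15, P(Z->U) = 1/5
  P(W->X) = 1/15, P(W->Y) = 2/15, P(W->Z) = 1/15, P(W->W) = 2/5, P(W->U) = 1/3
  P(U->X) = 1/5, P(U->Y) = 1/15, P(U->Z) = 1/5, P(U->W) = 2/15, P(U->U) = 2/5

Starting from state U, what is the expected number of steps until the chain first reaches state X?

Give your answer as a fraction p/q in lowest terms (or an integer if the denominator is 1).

Answer: 12765/2189

Derivation:
Let h_i = expected steps to first reach X from state i.
Boundary: h_X = 0.
First-step equations for the other states:
  h_Y = 1 + 2/5*h_X + 1/5*h_Y + 4/15*h_Z + 1/15*h_W + 1/15*h_U
  h_Z = 1 + 1/15*h_X + 1/5*h_Y + 2/5*h_Z + 2/15*h_W + 1/5*h_U
  h_W = 1 + 1/15*h_X + 2/15*h_Y + 1/15*h_Z + 2/5*h_W + 1/3*h_U
  h_U = 1 + 1/5*h_X + 1/15*h_Y + 1/5*h_Z + 2/15*h_W + 2/5*h_U

Substituting h_X = 0 and rearranging gives the linear system (I - Q) h = 1:
  [4/5, -4/15, -1/15, -1/15] . (h_Y, h_Z, h_W, h_U) = 1
  [-1/5, 3/5, -2/15, -1/5] . (h_Y, h_Z, h_W, h_U) = 1
  [-2/15, -1/15, 3/5, -1/3] . (h_Y, h_Z, h_W, h_U) = 1
  [-1/15, -1/5, -2/15, 3/5] . (h_Y, h_Z, h_W, h_U) = 1

Solving yields:
  h_Y = 9810/2189
  h_Z = 14400/2189
  h_W = 1320/199
  h_U = 12765/2189

Starting state is U, so the expected hitting time is h_U = 12765/2189.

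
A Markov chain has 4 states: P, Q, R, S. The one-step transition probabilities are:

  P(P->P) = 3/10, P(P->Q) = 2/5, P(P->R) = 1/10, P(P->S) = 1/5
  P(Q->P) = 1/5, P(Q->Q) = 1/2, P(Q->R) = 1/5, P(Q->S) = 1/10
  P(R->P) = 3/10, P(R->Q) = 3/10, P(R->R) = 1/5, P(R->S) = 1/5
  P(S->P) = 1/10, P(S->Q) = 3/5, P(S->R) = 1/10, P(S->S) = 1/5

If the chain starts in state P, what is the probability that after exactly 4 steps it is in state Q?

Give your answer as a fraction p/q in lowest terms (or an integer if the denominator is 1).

Computing P^4 by repeated multiplication:
P^1 =
  P: [3/10, 2/5, 1/10, 1/5]
  Q: [1/5, 1/2, 1/5, 1/10]
  R: [3/10, 3/10, 1/5, 1/5]
  S: [1/10, 3/5, 1/10, 1/5]
P^2 =
  P: [11/50, 47/100, 3/20, 4/25]
  Q: [23/100, 9/20, 17/100, 3/20]
  R: [23/100, 9/20, 3/20, 17/100]
  S: [1/5, 49/100, 17/100, 7/50]
P^3 =
  P: [221/1000, 58/125, 81/500, 153/1000]
  Q: [9/40, 229/500, 81/500, 31/200]
  R: [221/1000, 58/125, 4/25, 31/200]
  S: [223/1000, 23/50, 83/500, 151/1000]
P^4 =
  P: [223/1000, 288/625, 813/5000, 96/625]
  Q: [279/1250, 2303/5000, 81/500, 771/5000]
  R: [1113/5000, 2307/5000, 203/1250, 96/625]
  S: [1119/5000, 1149/2500, 813/5000, 77/500]

(P^4)[P -> Q] = 288/625

Answer: 288/625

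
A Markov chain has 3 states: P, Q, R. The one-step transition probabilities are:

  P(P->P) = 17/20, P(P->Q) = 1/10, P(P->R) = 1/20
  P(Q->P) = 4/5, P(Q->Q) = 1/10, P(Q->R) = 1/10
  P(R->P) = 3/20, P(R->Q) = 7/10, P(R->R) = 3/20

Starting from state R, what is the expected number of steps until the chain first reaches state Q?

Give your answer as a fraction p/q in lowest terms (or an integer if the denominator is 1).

Answer: 5/2

Derivation:
Let h_i = expected steps to first reach Q from state i.
Boundary: h_Q = 0.
First-step equations for the other states:
  h_P = 1 + 17/20*h_P + 1/10*h_Q + 1/20*h_R
  h_R = 1 + 3/20*h_P + 7/10*h_Q + 3/20*h_R

Substituting h_Q = 0 and rearranging gives the linear system (I - Q) h = 1:
  [3/20, -1/20] . (h_P, h_R) = 1
  [-3/20, 17/20] . (h_P, h_R) = 1

Solving yields:
  h_P = 15/2
  h_R = 5/2

Starting state is R, so the expected hitting time is h_R = 5/2.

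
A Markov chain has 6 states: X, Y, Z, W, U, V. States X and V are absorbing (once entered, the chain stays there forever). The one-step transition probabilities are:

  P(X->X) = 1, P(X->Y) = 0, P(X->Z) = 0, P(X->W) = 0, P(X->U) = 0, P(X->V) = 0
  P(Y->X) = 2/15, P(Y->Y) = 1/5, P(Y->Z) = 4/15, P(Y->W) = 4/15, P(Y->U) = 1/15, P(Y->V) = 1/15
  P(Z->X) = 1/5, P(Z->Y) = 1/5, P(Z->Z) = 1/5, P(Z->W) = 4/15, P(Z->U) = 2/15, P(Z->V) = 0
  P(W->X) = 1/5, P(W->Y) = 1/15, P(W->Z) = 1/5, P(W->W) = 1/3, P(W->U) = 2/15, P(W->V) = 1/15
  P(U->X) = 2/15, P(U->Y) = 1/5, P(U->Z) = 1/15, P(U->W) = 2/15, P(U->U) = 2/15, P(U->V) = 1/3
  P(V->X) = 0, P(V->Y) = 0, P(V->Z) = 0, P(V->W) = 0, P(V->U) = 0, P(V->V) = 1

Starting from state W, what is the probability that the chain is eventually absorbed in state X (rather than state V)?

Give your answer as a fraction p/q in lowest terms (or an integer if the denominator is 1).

Answer: 8031/11852

Derivation:
Let a_i = P(absorbed in X | start in state i).
Boundary conditions: a_X = 1, a_V = 0.
For each transient state i, a_i = sum_j P(i->j) * a_j:
  a_Y = 2/15*a_X + 1/5*a_Y + 4/15*a_Z + 4/15*a_W + 1/15*a_U + 1/15*a_V
  a_Z = 1/5*a_X + 1/5*a_Y + 1/5*a_Z + 4/15*a_W + 2/15*a_U + 0*a_V
  a_W = 1/5*a_X + 1/15*a_Y + 1/5*a_Z + 1/3*a_W + 2/15*a_U + 1/15*a_V
  a_U = 2/15*a_X + 1/5*a_Y + 1/15*a_Z + 2/15*a_W + 2/15*a_U + 1/3*a_V

Substituting a_X = 1 and a_V = 0, rearrange to (I - Q) a = r where r[i] = P(i -> X):
  [4/5, -4/15, -4/15, -1/15] . (a_Y, a_Z, a_W, a_U) = 2/15
  [-1/5, 4/5, -4/15, -2/15] . (a_Y, a_Z, a_W, a_U) = 1/5
  [-1/15, -1/5, 2/3, -2/15] . (a_Y, a_Z, a_W, a_U) = 1/5
  [-1/5, -1/15, -2/15, 13/15] . (a_Y, a_Z, a_W, a_U) = 2/15

Solving yields:
  a_Y = 1992/2963
  a_Z = 4279/5926
  a_W = 8031/11852
  a_U = 1389/2963

Starting state is W, so the absorption probability is a_W = 8031/11852.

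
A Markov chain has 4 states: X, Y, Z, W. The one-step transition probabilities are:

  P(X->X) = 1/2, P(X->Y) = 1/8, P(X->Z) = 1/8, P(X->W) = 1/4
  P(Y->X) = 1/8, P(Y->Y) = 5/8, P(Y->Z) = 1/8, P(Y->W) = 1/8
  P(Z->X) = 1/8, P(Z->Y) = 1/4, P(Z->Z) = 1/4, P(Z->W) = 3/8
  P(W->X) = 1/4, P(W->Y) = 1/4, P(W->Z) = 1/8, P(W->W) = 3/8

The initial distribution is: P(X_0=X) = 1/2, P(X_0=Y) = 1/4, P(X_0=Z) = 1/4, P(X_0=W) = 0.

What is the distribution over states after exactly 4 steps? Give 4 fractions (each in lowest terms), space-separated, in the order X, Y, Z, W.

Answer: 2093/8192 5617/16384 2341/16384 265/1024

Derivation:
Propagating the distribution step by step (d_{t+1} = d_t * P):
d_0 = (X=1/2, Y=1/4, Z=1/4, W=0)
  d_1[X] = 1/2*1/2 + 1/4*1/8 + 1/4*1/8 + 0*1/4 = 5/16
  d_1[Y] = 1/2*1/8 + 1/4*5/8 + 1/4*1/4 + 0*1/4 = 9/32
  d_1[Z] = 1/2*1/8 + 1/4*1/8 + 1/4*1/4 + 0*1/8 = 5/32
  d_1[W] = 1/2*1/4 + 1/4*1/8 + 1/4*3/8 + 0*3/8 = 1/4
d_1 = (X=5/16, Y=9/32, Z=5/32, W=1/4)
  d_2[X] = 5/16*1/2 + 9/32*1/8 + 5/32*1/8 + 1/4*1/4 = 35/128
  d_2[Y] = 5/16*1/8 + 9/32*5/8 + 5/32*1/4 + 1/4*1/4 = 81/256
  d_2[Z] = 5/16*1/8 + 9/32*1/8 + 5/32*1/4 + 1/4*1/8 = 37/256
  d_2[W] = 5/16*1/4 + 9/32*1/8 + 5/32*3/8 + 1/4*3/8 = 17/64
d_2 = (X=35/128, Y=81/256, Z=37/256, W=17/64)
  d_3[X] = 35/128*1/2 + 81/256*1/8 + 37/256*1/8 + 17/64*1/4 = 267/1024
  d_3[Y] = 35/128*1/8 + 81/256*5/8 + 37/256*1/4 + 17/64*1/4 = 685/2048
  d_3[Z] = 35/128*1/8 + 81/256*1/8 + 37/256*1/4 + 17/64*1/8 = 293/2048
  d_3[W] = 35/128*1/4 + 81/256*1/8 + 37/256*3/8 + 17/64*3/8 = 67/256
d_3 = (X=267/1024, Y=685/2048, Z=293/2048, W=67/256)
  d_4[X] = 267/1024*1/2 + 685/2048*1/8 + 293/2048*1/8 + 67/256*1/4 = 2093/8192
  d_4[Y] = 267/1024*1/8 + 685/2048*5/8 + 293/2048*1/4 + 67/256*1/4 = 5617/16384
  d_4[Z] = 267/1024*1/8 + 685/2048*1/8 + 293/2048*1/4 + 67/256*1/8 = 2341/16384
  d_4[W] = 267/1024*1/4 + 685/2048*1/8 + 293/2048*3/8 + 67/256*3/8 = 265/1024
d_4 = (X=2093/8192, Y=5617/16384, Z=2341/16384, W=265/1024)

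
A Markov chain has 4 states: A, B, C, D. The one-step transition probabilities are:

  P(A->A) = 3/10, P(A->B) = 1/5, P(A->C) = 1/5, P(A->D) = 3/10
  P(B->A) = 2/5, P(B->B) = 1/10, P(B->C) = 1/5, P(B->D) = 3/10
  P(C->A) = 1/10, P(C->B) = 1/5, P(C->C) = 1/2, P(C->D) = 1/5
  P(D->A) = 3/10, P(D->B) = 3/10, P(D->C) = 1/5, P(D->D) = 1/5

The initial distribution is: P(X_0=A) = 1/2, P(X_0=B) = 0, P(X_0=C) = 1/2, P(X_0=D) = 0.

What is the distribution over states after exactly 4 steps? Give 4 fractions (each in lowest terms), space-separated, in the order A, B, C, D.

Answer: 5241/20000 1021/5000 5749/20000 2463/10000

Derivation:
Propagating the distribution step by step (d_{t+1} = d_t * P):
d_0 = (A=1/2, B=0, C=1/2, D=0)
  d_1[A] = 1/2*3/10 + 0*2/5 + 1/2*1/10 + 0*3/10 = 1/5
  d_1[B] = 1/2*1/5 + 0*1/10 + 1/2*1/5 + 0*3/10 = 1/5
  d_1[C] = 1/2*1/5 + 0*1/5 + 1/2*1/2 + 0*1/5 = 7/20
  d_1[D] = 1/2*3/10 + 0*3/10 + 1/2*1/5 + 0*1/5 = 1/4
d_1 = (A=1/5, B=1/5, C=7/20, D=1/4)
  d_2[A] = 1/5*3/10 + 1/5*2/5 + 7/20*1/10 + 1/4*3/10 = 1/4
  d_2[B] = 1/5*1/5 + 1/5*1/10 + 7/20*1/5 + 1/4*3/10 = 41/200
  d_2[C] = 1/5*1/5 + 1/5*1/5 + 7/20*1/2 + 1/4*1/5 = 61/200
  d_2[D] = 1/5*3/10 + 1/5*3/10 + 7/20*1/5 + 1/4*1/5 = 6/25
d_2 = (A=1/4, B=41/200, C=61/200, D=6/25)
  d_3[A] = 1/4*3/10 + 41/200*2/5 + 61/200*1/10 + 6/25*3/10 = 519/2000
  d_3[B] = 1/4*1/5 + 41/200*1/10 + 61/200*1/5 + 6/25*3/10 = 407/2000
  d_3[C] = 1/4*1/5 + 41/200*1/5 + 61/200*1/2 + 6/25*1/5 = 583/2000
  d_3[D] = 1/4*3/10 + 41/200*3/10 + 61/200*1/5 + 6/25*1/5 = 491/2000
d_3 = (A=519/2000, B=407/2000, C=583/2000, D=491/2000)
  d_4[A] = 519/2000*3/10 + 407/2000*2/5 + 583/2000*1/10 + 491/2000*3/10 = 5241/20000
  d_4[B] = 519/2000*1/5 + 407/2000*1/10 + 583/2000*1/5 + 491/2000*3/10 = 1021/5000
  d_4[C] = 519/2000*1/5 + 407/2000*1/5 + 583/2000*1/2 + 491/2000*1/5 = 5749/20000
  d_4[D] = 519/2000*3/10 + 407/2000*3/10 + 583/2000*1/5 + 491/2000*1/5 = 2463/10000
d_4 = (A=5241/20000, B=1021/5000, C=5749/20000, D=2463/10000)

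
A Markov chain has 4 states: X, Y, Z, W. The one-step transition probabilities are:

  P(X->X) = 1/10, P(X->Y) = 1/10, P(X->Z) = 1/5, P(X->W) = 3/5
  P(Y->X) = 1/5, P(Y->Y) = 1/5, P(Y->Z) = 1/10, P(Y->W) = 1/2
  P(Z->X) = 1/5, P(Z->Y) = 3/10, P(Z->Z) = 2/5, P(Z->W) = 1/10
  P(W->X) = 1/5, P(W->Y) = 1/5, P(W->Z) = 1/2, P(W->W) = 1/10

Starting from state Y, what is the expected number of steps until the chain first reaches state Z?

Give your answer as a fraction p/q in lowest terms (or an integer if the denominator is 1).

Let h_i = expected steps to first reach Z from state i.
Boundary: h_Z = 0.
First-step equations for the other states:
  h_X = 1 + 1/10*h_X + 1/10*h_Y + 1/5*h_Z + 3/5*h_W
  h_Y = 1 + 1/5*h_X + 1/5*h_Y + 1/10*h_Z + 1/2*h_W
  h_W = 1 + 1/5*h_X + 1/5*h_Y + 1/2*h_Z + 1/10*h_W

Substituting h_Z = 0 and rearranging gives the linear system (I - Q) h = 1:
  [9/10, -1/10, -3/5] . (h_X, h_Y, h_W) = 1
  [-1/5, 4/5, -1/2] . (h_X, h_Y, h_W) = 1
  [-1/5, -1/5, 9/10] . (h_X, h_Y, h_W) = 1

Solving yields:
  h_X = 136/41
  h_Y = 154/41
  h_W = 110/41

Starting state is Y, so the expected hitting time is h_Y = 154/41.

Answer: 154/41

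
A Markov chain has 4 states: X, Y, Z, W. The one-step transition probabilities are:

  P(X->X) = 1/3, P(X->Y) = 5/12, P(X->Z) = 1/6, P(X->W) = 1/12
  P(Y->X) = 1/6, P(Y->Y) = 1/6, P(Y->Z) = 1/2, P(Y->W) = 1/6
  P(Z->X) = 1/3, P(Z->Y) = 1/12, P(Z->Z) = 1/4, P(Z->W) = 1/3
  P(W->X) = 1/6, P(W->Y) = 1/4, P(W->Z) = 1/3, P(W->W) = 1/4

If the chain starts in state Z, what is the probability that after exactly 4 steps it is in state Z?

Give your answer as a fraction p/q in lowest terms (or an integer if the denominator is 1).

Answer: 2093/6912

Derivation:
Computing P^4 by repeated multiplication:
P^1 =
  X: [1/3, 5/12, 1/6, 1/12]
  Y: [1/6, 1/6, 1/2, 1/6]
  Z: [1/3, 1/12, 1/4, 1/3]
  W: [1/6, 1/4, 1/3, 1/4]
P^2 =
  X: [1/4, 35/144, 1/3, 25/144]
  Y: [5/18, 13/72, 7/24, 1/4]
  Z: [19/72, 37/144, 13/48, 5/24]
  W: [1/4, 29/144, 23/72, 11/48]
P^3 =
  X: [19/72, 373/1728, 263/864, 373/1728]
  Y: [113/432, 67/288, 253/864, 23/108]
  Z: [221/864, 131/576, 535/1728, 179/864]
  W: [113/432, 383/1728, 43/144, 377/1728]
P^4 =
  X: [1355/5184, 173/768, 1555/5184, 1475/6912]
  Y: [1343/5184, 779/3456, 1051/3456, 137/648]
  Z: [2705/10368, 1535/6912, 2093/6912, 2221/10368]
  W: [337/1296, 4673/20736, 1043/3456, 1471/6912]

(P^4)[Z -> Z] = 2093/6912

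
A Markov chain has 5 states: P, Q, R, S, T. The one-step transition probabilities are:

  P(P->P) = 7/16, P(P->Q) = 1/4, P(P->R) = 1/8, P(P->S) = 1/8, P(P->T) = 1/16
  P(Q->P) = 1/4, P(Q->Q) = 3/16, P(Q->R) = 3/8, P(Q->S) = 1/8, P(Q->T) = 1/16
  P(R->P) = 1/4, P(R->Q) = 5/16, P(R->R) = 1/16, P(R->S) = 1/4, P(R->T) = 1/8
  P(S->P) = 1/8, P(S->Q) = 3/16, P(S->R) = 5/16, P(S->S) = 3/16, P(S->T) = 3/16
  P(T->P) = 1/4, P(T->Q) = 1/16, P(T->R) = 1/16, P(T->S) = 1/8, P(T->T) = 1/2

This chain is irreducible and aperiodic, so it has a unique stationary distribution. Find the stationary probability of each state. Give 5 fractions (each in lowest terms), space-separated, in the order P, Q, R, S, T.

The stationary distribution satisfies pi = pi * P, i.e.:
  pi_P = 7/16*pi_P + 1/4*pi_Q + 1/4*pi_R + 1/8*pi_S + 1/4*pi_T
  pi_Q = 1/4*pi_P + 3/16*pi_Q + 5/16*pi_R + 3/16*pi_S + 1/16*pi_T
  pi_R = 1/8*pi_P + 3/8*pi_Q + 1/16*pi_R + 5/16*pi_S + 1/16*pi_T
  pi_S = 1/8*pi_P + 1/8*pi_Q + 1/4*pi_R + 3/16*pi_S + 1/8*pi_T
  pi_T = 1/16*pi_P + 1/16*pi_Q + 1/8*pi_R + 3/16*pi_S + 1/2*pi_T
with normalization: pi_P + pi_Q + pi_R + pi_S + pi_T = 1.

Using the first 4 balance equations plus normalization, the linear system A*pi = b is:
  [-9/16, 1/4, 1/4, 1/8, 1/4] . pi = 0
  [1/4, -13/16, 5/16, 3/16, 1/16] . pi = 0
  [1/8, 3/8, -15/16, 5/16, 1/16] . pi = 0
  [1/8, 1/8, 1/4, -13/16, 1/8] . pi = 0
  [1, 1, 1, 1, 1] . pi = 1

Solving yields:
  pi_P = 541/1909
  pi_Q = 396/1909
  pi_R = 1409/7636
  pi_S = 603/3818
  pi_T = 1273/7636

Verification (pi * P):
  541/1909*7/16 + 396/1909*1/4 + 1409/7636*1/4 + 603/3818*1/8 + 1273/7636*1/4 = 541/1909 = pi_P  (ok)
  541/1909*1/4 + 396/1909*3/16 + 1409/7636*5/16 + 603/3818*3/16 + 1273/7636*1/16 = 396/1909 = pi_Q  (ok)
  541/1909*1/8 + 396/1909*3/8 + 1409/7636*1/16 + 603/3818*5/16 + 1273/7636*1/16 = 1409/7636 = pi_R  (ok)
  541/1909*1/8 + 396/1909*1/8 + 1409/7636*1/4 + 603/3818*3/16 + 1273/7636*1/8 = 603/3818 = pi_S  (ok)
  541/1909*1/16 + 396/1909*1/16 + 1409/7636*1/8 + 603/3818*3/16 + 1273/7636*1/2 = 1273/7636 = pi_T  (ok)

Answer: 541/1909 396/1909 1409/7636 603/3818 1273/7636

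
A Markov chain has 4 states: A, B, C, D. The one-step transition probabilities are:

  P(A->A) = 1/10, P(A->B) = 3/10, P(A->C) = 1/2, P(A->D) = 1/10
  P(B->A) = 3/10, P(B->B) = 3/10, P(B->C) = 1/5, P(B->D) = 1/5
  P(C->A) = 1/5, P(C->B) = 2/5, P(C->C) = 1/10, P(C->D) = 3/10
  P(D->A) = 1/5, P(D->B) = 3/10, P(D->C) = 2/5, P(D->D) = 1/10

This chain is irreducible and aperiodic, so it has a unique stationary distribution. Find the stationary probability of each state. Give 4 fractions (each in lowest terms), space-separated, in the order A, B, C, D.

The stationary distribution satisfies pi = pi * P, i.e.:
  pi_A = 1/10*pi_A + 3/10*pi_B + 1/5*pi_C + 1/5*pi_D
  pi_B = 3/10*pi_A + 3/10*pi_B + 2/5*pi_C + 3/10*pi_D
  pi_C = 1/2*pi_A + 1/5*pi_B + 1/10*pi_C + 2/5*pi_D
  pi_D = 1/10*pi_A + 1/5*pi_B + 3/10*pi_C + 1/10*pi_D
with normalization: pi_A + pi_B + pi_C + pi_D = 1.

Using the first 3 balance equations plus normalization, the linear system A*pi = b is:
  [-9/10, 3/10, 1/5, 1/5] . pi = 0
  [3/10, -7/10, 2/5, 3/10] . pi = 0
  [1/2, 1/5, -9/10, 2/5] . pi = 0
  [1, 1, 1, 1] . pi = 1

Solving yields:
  pi_A = 307/1451
  pi_B = 475/1451
  pi_C = 397/1451
  pi_D = 272/1451

Verification (pi * P):
  307/1451*1/10 + 475/1451*3/10 + 397/1451*1/5 + 272/1451*1/5 = 307/1451 = pi_A  (ok)
  307/1451*3/10 + 475/1451*3/10 + 397/1451*2/5 + 272/1451*3/10 = 475/1451 = pi_B  (ok)
  307/1451*1/2 + 475/1451*1/5 + 397/1451*1/10 + 272/1451*2/5 = 397/1451 = pi_C  (ok)
  307/1451*1/10 + 475/1451*1/5 + 397/1451*3/10 + 272/1451*1/10 = 272/1451 = pi_D  (ok)

Answer: 307/1451 475/1451 397/1451 272/1451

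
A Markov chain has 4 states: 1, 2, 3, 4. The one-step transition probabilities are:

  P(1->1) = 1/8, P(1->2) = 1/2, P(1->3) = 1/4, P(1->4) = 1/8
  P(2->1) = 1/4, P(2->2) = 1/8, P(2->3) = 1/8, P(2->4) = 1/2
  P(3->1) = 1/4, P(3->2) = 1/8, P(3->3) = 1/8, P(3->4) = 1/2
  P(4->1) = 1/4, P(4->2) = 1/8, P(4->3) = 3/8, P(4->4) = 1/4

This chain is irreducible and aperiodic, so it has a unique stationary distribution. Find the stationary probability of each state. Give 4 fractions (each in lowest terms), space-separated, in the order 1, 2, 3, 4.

The stationary distribution satisfies pi = pi * P, i.e.:
  pi_1 = 1/8*pi_1 + 1/4*pi_2 + 1/4*pi_3 + 1/4*pi_4
  pi_2 = 1/2*pi_1 + 1/8*pi_2 + 1/8*pi_3 + 1/8*pi_4
  pi_3 = 1/4*pi_1 + 1/8*pi_2 + 1/8*pi_3 + 3/8*pi_4
  pi_4 = 1/8*pi_1 + 1/2*pi_2 + 1/2*pi_3 + 1/4*pi_4
with normalization: pi_1 + pi_2 + pi_3 + pi_4 = 1.

Using the first 3 balance equations plus normalization, the linear system A*pi = b is:
  [-7/8, 1/4, 1/4, 1/4] . pi = 0
  [1/2, -7/8, 1/8, 1/8] . pi = 0
  [1/4, 1/8, -7/8, 3/8] . pi = 0
  [1, 1, 1, 1] . pi = 1

Solving yields:
  pi_1 = 2/9
  pi_2 = 5/24
  pi_3 = 17/72
  pi_4 = 1/3

Verification (pi * P):
  2/9*1/8 + 5/24*1/4 + 17/72*1/4 + 1/3*1/4 = 2/9 = pi_1  (ok)
  2/9*1/2 + 5/24*1/8 + 17/72*1/8 + 1/3*1/8 = 5/24 = pi_2  (ok)
  2/9*1/4 + 5/24*1/8 + 17/72*1/8 + 1/3*3/8 = 17/72 = pi_3  (ok)
  2/9*1/8 + 5/24*1/2 + 17/72*1/2 + 1/3*1/4 = 1/3 = pi_4  (ok)

Answer: 2/9 5/24 17/72 1/3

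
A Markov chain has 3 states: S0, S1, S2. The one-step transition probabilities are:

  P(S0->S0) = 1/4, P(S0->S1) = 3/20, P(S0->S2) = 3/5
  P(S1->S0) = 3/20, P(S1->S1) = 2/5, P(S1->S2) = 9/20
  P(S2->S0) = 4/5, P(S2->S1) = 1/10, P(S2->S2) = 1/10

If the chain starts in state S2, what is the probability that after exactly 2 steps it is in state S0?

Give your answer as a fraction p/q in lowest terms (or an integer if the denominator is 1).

Answer: 59/200

Derivation:
Computing P^2 by repeated multiplication:
P^1 =
  S0: [1/4, 3/20, 3/5]
  S1: [3/20, 2/5, 9/20]
  S2: [4/5, 1/10, 1/10]
P^2 =
  S0: [113/200, 63/400, 111/400]
  S1: [183/400, 91/400, 63/200]
  S2: [59/200, 17/100, 107/200]

(P^2)[S2 -> S0] = 59/200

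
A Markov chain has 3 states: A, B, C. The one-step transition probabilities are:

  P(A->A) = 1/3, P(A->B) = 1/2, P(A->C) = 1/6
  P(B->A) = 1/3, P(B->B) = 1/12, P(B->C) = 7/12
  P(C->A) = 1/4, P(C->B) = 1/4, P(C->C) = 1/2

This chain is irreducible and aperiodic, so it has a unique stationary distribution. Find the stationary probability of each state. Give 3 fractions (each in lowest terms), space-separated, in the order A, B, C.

The stationary distribution satisfies pi = pi * P, i.e.:
  pi_A = 1/3*pi_A + 1/3*pi_B + 1/4*pi_C
  pi_B = 1/2*pi_A + 1/12*pi_B + 1/4*pi_C
  pi_C = 1/6*pi_A + 7/12*pi_B + 1/2*pi_C
with normalization: pi_A + pi_B + pi_C = 1.

Using the first 2 balance equations plus normalization, the linear system A*pi = b is:
  [-2/3, 1/3, 1/4] . pi = 0
  [1/2, -11/12, 1/4] . pi = 0
  [1, 1, 1] . pi = 1

Solving yields:
  pi_A = 45/151
  pi_B = 42/151
  pi_C = 64/151

Verification (pi * P):
  45/151*1/3 + 42/151*1/3 + 64/151*1/4 = 45/151 = pi_A  (ok)
  45/151*1/2 + 42/151*1/12 + 64/151*1/4 = 42/151 = pi_B  (ok)
  45/151*1/6 + 42/151*7/12 + 64/151*1/2 = 64/151 = pi_C  (ok)

Answer: 45/151 42/151 64/151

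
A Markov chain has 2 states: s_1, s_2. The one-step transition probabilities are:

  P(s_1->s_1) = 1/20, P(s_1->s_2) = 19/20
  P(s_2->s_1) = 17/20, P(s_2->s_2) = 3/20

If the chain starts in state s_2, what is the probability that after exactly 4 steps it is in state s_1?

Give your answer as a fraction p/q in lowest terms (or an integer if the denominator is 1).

Computing P^4 by repeated multiplication:
P^1 =
  s_1: [1/20, 19/20]
  s_2: [17/20, 3/20]
P^2 =
  s_1: [81/100, 19/100]
  s_2: [17/100, 83/100]
P^3 =
  s_1: [101/500, 399/500]
  s_2: [357/500, 143/500]
P^4 =
  s_1: [1721/2500, 779/2500]
  s_2: [697/2500, 1803/2500]

(P^4)[s_2 -> s_1] = 697/2500

Answer: 697/2500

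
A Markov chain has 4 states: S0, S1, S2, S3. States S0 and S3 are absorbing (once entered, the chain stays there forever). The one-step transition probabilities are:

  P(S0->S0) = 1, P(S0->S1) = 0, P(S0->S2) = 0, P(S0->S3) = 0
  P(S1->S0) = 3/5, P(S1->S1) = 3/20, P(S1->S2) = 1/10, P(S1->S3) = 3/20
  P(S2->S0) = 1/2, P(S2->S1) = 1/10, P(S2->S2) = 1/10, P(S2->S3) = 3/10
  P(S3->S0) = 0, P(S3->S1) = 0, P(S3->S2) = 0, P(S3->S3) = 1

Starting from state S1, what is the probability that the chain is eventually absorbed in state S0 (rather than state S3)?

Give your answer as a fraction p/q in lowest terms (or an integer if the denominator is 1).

Answer: 118/151

Derivation:
Let a_i = P(absorbed in S0 | start in state i).
Boundary conditions: a_S0 = 1, a_S3 = 0.
For each transient state i, a_i = sum_j P(i->j) * a_j:
  a_S1 = 3/5*a_S0 + 3/20*a_S1 + 1/10*a_S2 + 3/20*a_S3
  a_S2 = 1/2*a_S0 + 1/10*a_S1 + 1/10*a_S2 + 3/10*a_S3

Substituting a_S0 = 1 and a_S3 = 0, rearrange to (I - Q) a = r where r[i] = P(i -> S0):
  [17/20, -1/10] . (a_S1, a_S2) = 3/5
  [-1/10, 9/10] . (a_S1, a_S2) = 1/2

Solving yields:
  a_S1 = 118/151
  a_S2 = 97/151

Starting state is S1, so the absorption probability is a_S1 = 118/151.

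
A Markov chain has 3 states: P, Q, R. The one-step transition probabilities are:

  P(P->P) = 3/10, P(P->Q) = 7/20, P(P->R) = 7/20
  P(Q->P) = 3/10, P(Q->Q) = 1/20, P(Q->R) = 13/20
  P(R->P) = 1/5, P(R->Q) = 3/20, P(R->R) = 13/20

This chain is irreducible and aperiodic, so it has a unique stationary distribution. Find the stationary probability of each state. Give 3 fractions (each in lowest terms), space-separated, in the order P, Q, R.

Answer: 47/194 35/194 56/97

Derivation:
The stationary distribution satisfies pi = pi * P, i.e.:
  pi_P = 3/10*pi_P + 3/10*pi_Q + 1/5*pi_R
  pi_Q = 7/20*pi_P + 1/20*pi_Q + 3/20*pi_R
  pi_R = 7/20*pi_P + 13/20*pi_Q + 13/20*pi_R
with normalization: pi_P + pi_Q + pi_R = 1.

Using the first 2 balance equations plus normalization, the linear system A*pi = b is:
  [-7/10, 3/10, 1/5] . pi = 0
  [7/20, -19/20, 3/20] . pi = 0
  [1, 1, 1] . pi = 1

Solving yields:
  pi_P = 47/194
  pi_Q = 35/194
  pi_R = 56/97

Verification (pi * P):
  47/194*3/10 + 35/194*3/10 + 56/97*1/5 = 47/194 = pi_P  (ok)
  47/194*7/20 + 35/194*1/20 + 56/97*3/20 = 35/194 = pi_Q  (ok)
  47/194*7/20 + 35/194*13/20 + 56/97*13/20 = 56/97 = pi_R  (ok)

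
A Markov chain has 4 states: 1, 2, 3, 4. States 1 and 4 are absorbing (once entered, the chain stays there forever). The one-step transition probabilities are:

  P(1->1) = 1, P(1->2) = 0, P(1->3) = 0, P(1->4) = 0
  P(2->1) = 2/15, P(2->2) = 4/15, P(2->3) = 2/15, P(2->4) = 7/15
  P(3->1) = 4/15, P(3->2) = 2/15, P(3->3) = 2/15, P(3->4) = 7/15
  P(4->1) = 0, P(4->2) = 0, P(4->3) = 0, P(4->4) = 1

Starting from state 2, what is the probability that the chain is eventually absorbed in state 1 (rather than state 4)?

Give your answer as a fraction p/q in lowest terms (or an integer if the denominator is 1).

Let a_i = P(absorbed in 1 | start in state i).
Boundary conditions: a_1 = 1, a_4 = 0.
For each transient state i, a_i = sum_j P(i->j) * a_j:
  a_2 = 2/15*a_1 + 4/15*a_2 + 2/15*a_3 + 7/15*a_4
  a_3 = 4/15*a_1 + 2/15*a_2 + 2/15*a_3 + 7/15*a_4

Substituting a_1 = 1 and a_4 = 0, rearrange to (I - Q) a = r where r[i] = P(i -> 1):
  [11/15, -2/15] . (a_2, a_3) = 2/15
  [-2/15, 13/15] . (a_2, a_3) = 4/15

Solving yields:
  a_2 = 34/139
  a_3 = 48/139

Starting state is 2, so the absorption probability is a_2 = 34/139.

Answer: 34/139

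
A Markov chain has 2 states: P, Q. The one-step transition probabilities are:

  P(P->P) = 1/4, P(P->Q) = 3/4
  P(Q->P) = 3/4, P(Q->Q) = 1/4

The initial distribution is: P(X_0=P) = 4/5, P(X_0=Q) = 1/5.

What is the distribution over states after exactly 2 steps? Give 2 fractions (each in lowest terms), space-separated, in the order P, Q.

Answer: 23/40 17/40

Derivation:
Propagating the distribution step by step (d_{t+1} = d_t * P):
d_0 = (P=4/5, Q=1/5)
  d_1[P] = 4/5*1/4 + 1/5*3/4 = 7/20
  d_1[Q] = 4/5*3/4 + 1/5*1/4 = 13/20
d_1 = (P=7/20, Q=13/20)
  d_2[P] = 7/20*1/4 + 13/20*3/4 = 23/40
  d_2[Q] = 7/20*3/4 + 13/20*1/4 = 17/40
d_2 = (P=23/40, Q=17/40)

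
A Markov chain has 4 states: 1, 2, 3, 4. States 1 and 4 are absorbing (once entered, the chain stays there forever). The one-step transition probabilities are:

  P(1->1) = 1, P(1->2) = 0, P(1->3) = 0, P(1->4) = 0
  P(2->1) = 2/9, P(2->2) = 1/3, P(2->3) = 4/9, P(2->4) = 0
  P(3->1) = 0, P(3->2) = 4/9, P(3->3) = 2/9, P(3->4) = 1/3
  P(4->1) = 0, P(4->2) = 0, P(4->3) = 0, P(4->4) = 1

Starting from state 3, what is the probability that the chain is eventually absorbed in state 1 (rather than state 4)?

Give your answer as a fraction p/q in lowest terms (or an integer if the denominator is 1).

Let a_i = P(absorbed in 1 | start in state i).
Boundary conditions: a_1 = 1, a_4 = 0.
For each transient state i, a_i = sum_j P(i->j) * a_j:
  a_2 = 2/9*a_1 + 1/3*a_2 + 4/9*a_3 + 0*a_4
  a_3 = 0*a_1 + 4/9*a_2 + 2/9*a_3 + 1/3*a_4

Substituting a_1 = 1 and a_4 = 0, rearrange to (I - Q) a = r where r[i] = P(i -> 1):
  [2/3, -4/9] . (a_2, a_3) = 2/9
  [-4/9, 7/9] . (a_2, a_3) = 0

Solving yields:
  a_2 = 7/13
  a_3 = 4/13

Starting state is 3, so the absorption probability is a_3 = 4/13.

Answer: 4/13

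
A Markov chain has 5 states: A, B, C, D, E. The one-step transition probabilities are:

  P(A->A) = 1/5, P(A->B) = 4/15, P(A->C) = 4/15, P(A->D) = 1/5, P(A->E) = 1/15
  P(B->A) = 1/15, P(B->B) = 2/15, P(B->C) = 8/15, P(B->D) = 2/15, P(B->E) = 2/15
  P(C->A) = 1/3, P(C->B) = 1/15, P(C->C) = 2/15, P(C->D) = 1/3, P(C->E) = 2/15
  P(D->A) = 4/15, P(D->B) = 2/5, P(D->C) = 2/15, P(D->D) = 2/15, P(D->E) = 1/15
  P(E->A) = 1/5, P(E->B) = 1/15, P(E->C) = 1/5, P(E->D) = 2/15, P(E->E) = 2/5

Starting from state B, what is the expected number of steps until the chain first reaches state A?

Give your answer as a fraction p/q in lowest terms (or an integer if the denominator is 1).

Let h_i = expected steps to first reach A from state i.
Boundary: h_A = 0.
First-step equations for the other states:
  h_B = 1 + 1/15*h_A + 2/15*h_B + 8/15*h_C + 2/15*h_D + 2/15*h_E
  h_C = 1 + 1/3*h_A + 1/15*h_B + 2/15*h_C + 1/3*h_D + 2/15*h_E
  h_D = 1 + 4/15*h_A + 2/5*h_B + 2/15*h_C + 2/15*h_D + 1/15*h_E
  h_E = 1 + 1/5*h_A + 1/15*h_B + 1/5*h_C + 2/15*h_D + 2/5*h_E

Substituting h_A = 0 and rearranging gives the linear system (I - Q) h = 1:
  [13/15, -8/15, -2/15, -2/15] . (h_B, h_C, h_D, h_E) = 1
  [-1/15, 13/15, -1/3, -2/15] . (h_B, h_C, h_D, h_E) = 1
  [-2/5, -2/15, 13/15, -1/15] . (h_B, h_C, h_D, h_E) = 1
  [-1/15, -1/5, -2/15, 3/5] . (h_B, h_C, h_D, h_E) = 1

Solving yields:
  h_B = 6840/1391
  h_C = 43425/11128
  h_D = 48615/11128
  h_E = 49905/11128

Starting state is B, so the expected hitting time is h_B = 6840/1391.

Answer: 6840/1391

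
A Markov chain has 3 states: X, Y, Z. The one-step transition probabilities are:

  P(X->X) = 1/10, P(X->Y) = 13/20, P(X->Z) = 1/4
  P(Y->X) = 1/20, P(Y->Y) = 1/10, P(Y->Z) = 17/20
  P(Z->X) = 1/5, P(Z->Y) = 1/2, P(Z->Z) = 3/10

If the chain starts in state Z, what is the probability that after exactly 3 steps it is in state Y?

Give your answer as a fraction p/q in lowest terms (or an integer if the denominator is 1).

Computing P^3 by repeated multiplication:
P^1 =
  X: [1/10, 13/20, 1/4]
  Y: [1/20, 1/10, 17/20]
  Z: [1/5, 1/2, 3/10]
P^2 =
  X: [37/400, 51/200, 261/400]
  Y: [9/50, 187/400, 141/400]
  Z: [21/200, 33/100, 113/200]
P^3 =
  X: [61/400, 659/1600, 697/1600]
  Y: [179/1600, 17/50, 877/1600]
  Z: [7/50, 307/800, 381/800]

(P^3)[Z -> Y] = 307/800

Answer: 307/800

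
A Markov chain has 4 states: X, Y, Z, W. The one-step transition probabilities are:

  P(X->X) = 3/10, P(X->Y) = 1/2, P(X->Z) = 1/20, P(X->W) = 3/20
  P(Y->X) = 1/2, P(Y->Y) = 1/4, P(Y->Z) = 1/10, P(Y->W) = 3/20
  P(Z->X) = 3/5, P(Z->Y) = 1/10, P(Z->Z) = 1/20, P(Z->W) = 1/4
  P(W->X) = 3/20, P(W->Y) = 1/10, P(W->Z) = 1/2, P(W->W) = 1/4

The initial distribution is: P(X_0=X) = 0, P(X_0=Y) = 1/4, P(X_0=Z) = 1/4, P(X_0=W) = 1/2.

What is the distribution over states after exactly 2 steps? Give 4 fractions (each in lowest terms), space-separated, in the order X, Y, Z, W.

Propagating the distribution step by step (d_{t+1} = d_t * P):
d_0 = (X=0, Y=1/4, Z=1/4, W=1/2)
  d_1[X] = 0*3/10 + 1/4*1/2 + 1/4*3/5 + 1/2*3/20 = 7/20
  d_1[Y] = 0*1/2 + 1/4*1/4 + 1/4*1/10 + 1/2*1/10 = 11/80
  d_1[Z] = 0*1/20 + 1/4*1/10 + 1/4*1/20 + 1/2*1/2 = 23/80
  d_1[W] = 0*3/20 + 1/4*3/20 + 1/4*1/4 + 1/2*1/4 = 9/40
d_1 = (X=7/20, Y=11/80, Z=23/80, W=9/40)
  d_2[X] = 7/20*3/10 + 11/80*1/2 + 23/80*3/5 + 9/40*3/20 = 19/50
  d_2[Y] = 7/20*1/2 + 11/80*1/4 + 23/80*1/10 + 9/40*1/10 = 417/1600
  d_2[Z] = 7/20*1/20 + 11/80*1/10 + 23/80*1/20 + 9/40*1/2 = 253/1600
  d_2[W] = 7/20*3/20 + 11/80*3/20 + 23/80*1/4 + 9/40*1/4 = 161/800
d_2 = (X=19/50, Y=417/1600, Z=253/1600, W=161/800)

Answer: 19/50 417/1600 253/1600 161/800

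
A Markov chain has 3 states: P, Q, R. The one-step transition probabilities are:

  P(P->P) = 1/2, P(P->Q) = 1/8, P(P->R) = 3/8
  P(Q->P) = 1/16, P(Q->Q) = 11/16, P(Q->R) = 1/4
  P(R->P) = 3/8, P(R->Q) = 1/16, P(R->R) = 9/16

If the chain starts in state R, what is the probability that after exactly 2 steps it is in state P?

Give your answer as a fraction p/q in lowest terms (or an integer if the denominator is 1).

Computing P^2 by repeated multiplication:
P^1 =
  P: [1/2, 1/8, 3/8]
  Q: [1/16, 11/16, 1/4]
  R: [3/8, 1/16, 9/16]
P^2 =
  P: [51/128, 11/64, 55/128]
  Q: [43/256, 127/256, 43/128]
  R: [103/256, 1/8, 121/256]

(P^2)[R -> P] = 103/256

Answer: 103/256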